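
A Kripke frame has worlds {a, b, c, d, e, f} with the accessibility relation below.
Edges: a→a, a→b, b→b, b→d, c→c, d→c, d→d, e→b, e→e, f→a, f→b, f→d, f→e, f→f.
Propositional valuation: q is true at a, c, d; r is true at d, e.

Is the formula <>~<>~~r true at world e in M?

Recall that <>ψ holds at a world iff ψ holds at some accessible world.
At e: <>~<>~~r requires ~<>~~r at some successor in {b, e}.
  At b: ~<>~~r is false.
  At e: ~<>~~r is false.
So <>~<>~~r is false at e.

No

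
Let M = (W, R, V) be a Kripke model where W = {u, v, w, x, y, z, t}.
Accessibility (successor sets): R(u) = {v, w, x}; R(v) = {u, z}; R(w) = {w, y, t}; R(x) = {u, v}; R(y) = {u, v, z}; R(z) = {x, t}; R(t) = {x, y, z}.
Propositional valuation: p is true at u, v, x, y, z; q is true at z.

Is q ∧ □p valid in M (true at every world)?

No

Let φ = q ∧ □p. Evaluate φ at each world:
  u (successors {v, w, x}): φ is false.
  v (successors {u, z}): φ is false.
  w (successors {w, y, t}): φ is false.
  x (successors {u, v}): φ is false.
  y (successors {u, v, z}): φ is false.
  z (successors {x, t}): φ is false.
  t (successors {x, y, z}): φ is false.
Detail at u (counterexample):
  At u: q is false, □p is false, so q ∧ □p is false.
    At u: □p requires p at every successor {v, w, x}.
      p fails at w, so □p is false at u.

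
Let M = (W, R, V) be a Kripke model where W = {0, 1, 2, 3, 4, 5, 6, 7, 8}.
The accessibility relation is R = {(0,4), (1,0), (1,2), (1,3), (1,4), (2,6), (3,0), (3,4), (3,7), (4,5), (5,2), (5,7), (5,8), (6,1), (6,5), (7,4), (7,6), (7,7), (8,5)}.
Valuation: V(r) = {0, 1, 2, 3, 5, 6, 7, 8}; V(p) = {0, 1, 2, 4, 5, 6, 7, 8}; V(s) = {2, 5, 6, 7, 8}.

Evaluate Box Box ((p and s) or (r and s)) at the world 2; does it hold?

At 2: Box Box ((p and s) or (r and s)) requires Box ((p and s) or (r and s)) at every successor {6}.
  Box ((p and s) or (r and s)) fails at 6, so Box Box ((p and s) or (r and s)) is false at 2.
    At 6: Box ((p and s) or (r and s)) requires (p and s) or (r and s) at every successor {1, 5}.
      (p and s) or (r and s) fails at 1, so Box ((p and s) or (r and s)) is false at 6.

No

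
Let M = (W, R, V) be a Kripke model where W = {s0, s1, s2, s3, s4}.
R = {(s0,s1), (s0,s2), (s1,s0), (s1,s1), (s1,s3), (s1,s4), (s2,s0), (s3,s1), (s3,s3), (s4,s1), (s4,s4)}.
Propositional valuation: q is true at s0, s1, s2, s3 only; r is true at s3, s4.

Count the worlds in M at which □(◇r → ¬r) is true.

Let φ = □(◇r → ¬r). Evaluate φ at each world:
  s0 (successors {s1, s2}): φ is true.
  s1 (successors {s0, s1, s3, s4}): φ is false.
  s2 (successors {s0}): φ is true.
  s3 (successors {s1, s3}): φ is false.
  s4 (successors {s1, s4}): φ is false.
For instance, at s3:
  At s3: □(◇r → ¬r) requires ◇r → ¬r at every successor {s1, s3}.
    ◇r → ¬r fails at s3, so □(◇r → ¬r) is false at s3.
      At s3: ◇r is true, ¬r is false, so ◇r → ¬r is false.
Satisfying worlds: {s0, s2}

2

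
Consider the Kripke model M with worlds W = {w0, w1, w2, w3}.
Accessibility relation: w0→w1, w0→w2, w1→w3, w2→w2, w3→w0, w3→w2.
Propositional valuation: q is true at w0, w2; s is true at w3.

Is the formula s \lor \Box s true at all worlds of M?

No

Let φ = s \lor \Box s. Evaluate φ at each world:
  w0 (successors {w1, w2}): φ is false.
  w1 (successors {w3}): φ is true.
  w2 (successors {w2}): φ is false.
  w3 (successors {w0, w2}): φ is true.
Detail at w0 (counterexample):
  At w0: s is false, \Box s is false, so s \lor \Box s is false.
    At w0: \Box s requires s at every successor {w1, w2}.
      s fails at w1, so \Box s is false at w0.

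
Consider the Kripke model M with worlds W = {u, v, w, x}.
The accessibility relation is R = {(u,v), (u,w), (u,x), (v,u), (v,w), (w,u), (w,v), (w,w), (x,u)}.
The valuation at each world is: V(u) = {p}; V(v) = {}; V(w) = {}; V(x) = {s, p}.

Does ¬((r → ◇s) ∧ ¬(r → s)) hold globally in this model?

Yes

Let φ = ¬((r → ◇s) ∧ ¬(r → s)). Evaluate φ at each world:
  u (successors {v, w, x}): φ is true.
  v (successors {u, w}): φ is true.
  w (successors {u, v, w}): φ is true.
  x (successors {u}): φ is true.
For instance, at w:
  At w: (r → ◇s) ∧ ¬(r → s) is false, so ¬((r → ◇s) ∧ ¬(r → s)) is true.
    At w: r → ◇s is true, ¬(r → s) is false, so (r → ◇s) ∧ ¬(r → s) is false.
      At w: r is false, ◇s is false, so r → ◇s is true.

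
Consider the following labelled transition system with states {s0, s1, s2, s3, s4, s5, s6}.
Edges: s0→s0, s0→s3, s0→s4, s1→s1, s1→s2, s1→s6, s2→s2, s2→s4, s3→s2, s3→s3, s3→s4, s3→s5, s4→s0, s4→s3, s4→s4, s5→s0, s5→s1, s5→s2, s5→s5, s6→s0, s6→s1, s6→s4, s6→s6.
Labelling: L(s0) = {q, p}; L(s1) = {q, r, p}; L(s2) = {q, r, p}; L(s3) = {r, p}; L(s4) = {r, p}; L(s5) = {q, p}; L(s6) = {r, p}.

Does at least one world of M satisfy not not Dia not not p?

Recall that Dia ψ holds at a world iff ψ holds at some accessible world.
Let φ = not not Dia not not p. Evaluate φ at each world:
  s0 (successors {s0, s3, s4}): φ is true.
  s1 (successors {s1, s2, s6}): φ is true.
  s2 (successors {s2, s4}): φ is true.
  s3 (successors {s2, s3, s4, s5}): φ is true.
  s4 (successors {s0, s3, s4}): φ is true.
  s5 (successors {s0, s1, s2, s5}): φ is true.
  s6 (successors {s0, s1, s4, s6}): φ is true.
Detail at s0 (witness):
  At s0: not Dia not not p is false, so not not Dia not not p is true.
    At s0: Dia not not p is true, so not Dia not not p is false.
      At s0: Dia not not p requires not not p at some successor in {s0, s3, s4}.
        not not p holds at s0, so Dia not not p is true at s0.

Yes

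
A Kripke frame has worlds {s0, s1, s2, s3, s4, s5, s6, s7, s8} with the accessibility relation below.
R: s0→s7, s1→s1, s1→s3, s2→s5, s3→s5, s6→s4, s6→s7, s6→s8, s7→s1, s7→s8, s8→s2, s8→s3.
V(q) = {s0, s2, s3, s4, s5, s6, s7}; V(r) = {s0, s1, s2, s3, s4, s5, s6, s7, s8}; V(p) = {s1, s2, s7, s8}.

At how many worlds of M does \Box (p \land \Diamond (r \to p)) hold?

4

Let φ = \Box (p \land \Diamond (r \to p)). Evaluate φ at each world:
  s0 (successors {s7}): φ is true.
  s1 (successors {s1, s3}): φ is false.
  s2 (successors {s5}): φ is false.
  s3 (successors {s5}): φ is false.
  s4 (successors ∅): φ is true.
  s5 (successors ∅): φ is true.
  s6 (successors {s4, s7, s8}): φ is false.
  s7 (successors {s1, s8}): φ is true.
  s8 (successors {s2, s3}): φ is false.
For instance, at s0:
  At s0: \Box (p \land \Diamond (r \to p)) requires p \land \Diamond (r \to p) at every successor {s7}.
      At s7: p is true, \Diamond (r \to p) is true, so p \land \Diamond (r \to p) is true.
  So \Box (p \land \Diamond (r \to p)) is true at s0.
Satisfying worlds: {s0, s4, s5, s7}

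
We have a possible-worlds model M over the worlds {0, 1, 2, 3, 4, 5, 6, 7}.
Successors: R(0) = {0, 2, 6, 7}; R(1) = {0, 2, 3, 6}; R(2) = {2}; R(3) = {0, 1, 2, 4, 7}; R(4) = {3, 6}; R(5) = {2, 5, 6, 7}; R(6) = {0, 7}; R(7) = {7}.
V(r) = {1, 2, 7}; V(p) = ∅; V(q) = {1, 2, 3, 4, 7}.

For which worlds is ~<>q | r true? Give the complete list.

Let φ = ~<>q | r. Evaluate φ at each world:
  0 (successors {0, 2, 6, 7}): φ is false.
  1 (successors {0, 2, 3, 6}): φ is true.
  2 (successors {2}): φ is true.
  3 (successors {0, 1, 2, 4, 7}): φ is false.
  4 (successors {3, 6}): φ is false.
  5 (successors {2, 5, 6, 7}): φ is false.
  6 (successors {0, 7}): φ is false.
  7 (successors {7}): φ is true.
For instance, at 7:
  At 7: ~<>q is false, r is true, so ~<>q | r is true.
    At 7: <>q is true, so ~<>q is false.
      At 7: <>q requires q at some successor in {7}.
        q holds at 7, so <>q is true at 7.
Satisfying worlds: {1, 2, 7}

1, 2, 7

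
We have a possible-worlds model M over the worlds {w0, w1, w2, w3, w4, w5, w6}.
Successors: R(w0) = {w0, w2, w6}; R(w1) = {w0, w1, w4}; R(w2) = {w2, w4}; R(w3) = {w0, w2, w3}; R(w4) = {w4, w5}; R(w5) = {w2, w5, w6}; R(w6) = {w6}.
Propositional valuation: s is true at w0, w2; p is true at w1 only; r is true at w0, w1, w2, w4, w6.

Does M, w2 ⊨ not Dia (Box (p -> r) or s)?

At w2: Dia (Box (p -> r) or s) is true, so not Dia (Box (p -> r) or s) is false.
  At w2: Dia (Box (p -> r) or s) requires Box (p -> r) or s at some successor in {w2, w4}.
    Box (p -> r) or s holds at w2, so Dia (Box (p -> r) or s) is true at w2.
      At w2: Box (p -> r) is true, s is true, so Box (p -> r) or s is true.

No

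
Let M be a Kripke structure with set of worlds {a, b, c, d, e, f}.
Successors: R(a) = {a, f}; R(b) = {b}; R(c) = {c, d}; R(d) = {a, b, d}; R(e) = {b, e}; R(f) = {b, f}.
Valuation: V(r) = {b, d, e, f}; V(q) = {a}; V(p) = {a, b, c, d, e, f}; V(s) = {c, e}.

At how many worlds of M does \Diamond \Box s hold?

0

Let φ = \Diamond \Box s. Evaluate φ at each world:
  a (successors {a, f}): φ is false.
  b (successors {b}): φ is false.
  c (successors {c, d}): φ is false.
  d (successors {a, b, d}): φ is false.
  e (successors {b, e}): φ is false.
  f (successors {b, f}): φ is false.
For instance, at e:
  At e: \Diamond \Box s requires \Box s at some successor in {b, e}.
    At b: \Box s is false.
    At e: \Box s is false.
  So \Diamond \Box s is false at e.
Satisfying worlds: none.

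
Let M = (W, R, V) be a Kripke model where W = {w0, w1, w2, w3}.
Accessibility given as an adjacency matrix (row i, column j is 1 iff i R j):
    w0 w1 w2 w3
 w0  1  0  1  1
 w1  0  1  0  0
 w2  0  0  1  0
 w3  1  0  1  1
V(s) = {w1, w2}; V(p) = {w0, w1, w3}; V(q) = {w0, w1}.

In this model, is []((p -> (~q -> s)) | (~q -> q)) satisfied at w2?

At w2: []((p -> (~q -> s)) | (~q -> q)) requires (p -> (~q -> s)) | (~q -> q) at every successor {w2}.
  At w2: (p -> (~q -> s)) | (~q -> q) is true.
So []((p -> (~q -> s)) | (~q -> q)) is true at w2.

Yes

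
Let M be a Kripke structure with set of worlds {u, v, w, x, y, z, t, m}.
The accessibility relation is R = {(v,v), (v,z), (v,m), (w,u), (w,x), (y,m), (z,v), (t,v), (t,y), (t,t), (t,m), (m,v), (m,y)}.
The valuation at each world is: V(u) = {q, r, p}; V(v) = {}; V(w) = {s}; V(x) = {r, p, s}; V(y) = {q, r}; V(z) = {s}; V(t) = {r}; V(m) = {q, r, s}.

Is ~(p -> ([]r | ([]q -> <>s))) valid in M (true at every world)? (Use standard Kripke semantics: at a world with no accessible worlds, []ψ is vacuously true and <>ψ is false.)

Recall that []ψ holds at a world iff ψ holds at every accessible world, and <>ψ holds iff ψ holds at some accessible world.
Let φ = ~(p -> ([]r | ([]q -> <>s))). Evaluate φ at each world:
  u (successors ∅): φ is false.
  v (successors {v, z, m}): φ is false.
  w (successors {u, x}): φ is false.
  x (successors ∅): φ is false.
  y (successors {m}): φ is false.
  z (successors {v}): φ is false.
  t (successors {v, y, t, m}): φ is false.
  m (successors {v, y}): φ is false.
Detail at u (counterexample):
  At u: p -> ([]r | ([]q -> <>s)) is true, so ~(p -> ([]r | ([]q -> <>s))) is false.
    At u: p is true, []r | ([]q -> <>s) is true, so p -> ([]r | ([]q -> <>s)) is true.
      At u: []r is true, []q -> <>s is false, so []r | ([]q -> <>s) is true.

No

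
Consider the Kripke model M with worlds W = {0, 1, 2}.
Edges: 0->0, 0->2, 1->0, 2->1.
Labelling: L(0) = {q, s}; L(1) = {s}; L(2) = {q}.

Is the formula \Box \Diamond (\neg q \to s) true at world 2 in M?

Yes

At 2: \Box \Diamond (\neg q \to s) requires \Diamond (\neg q \to s) at every successor {1}.
    At 1: \Diamond (\neg q \to s) requires \neg q \to s at some successor in {0}.
      \neg q \to s holds at 0, so \Diamond (\neg q \to s) is true at 1.
So \Box \Diamond (\neg q \to s) is true at 2.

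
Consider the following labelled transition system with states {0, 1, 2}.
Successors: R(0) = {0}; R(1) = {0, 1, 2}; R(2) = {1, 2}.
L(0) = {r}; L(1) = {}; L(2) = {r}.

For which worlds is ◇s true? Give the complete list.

none

Let φ = ◇s. Evaluate φ at each world:
  0 (successors {0}): φ is false.
  1 (successors {0, 1, 2}): φ is false.
  2 (successors {1, 2}): φ is false.
For instance, at 1:
  At 1: ◇s requires s at some successor in {0, 1, 2}.
    At 0: s is false.
    At 1: s is false.
    At 2: s is false.
  So ◇s is false at 1.
Satisfying worlds: none.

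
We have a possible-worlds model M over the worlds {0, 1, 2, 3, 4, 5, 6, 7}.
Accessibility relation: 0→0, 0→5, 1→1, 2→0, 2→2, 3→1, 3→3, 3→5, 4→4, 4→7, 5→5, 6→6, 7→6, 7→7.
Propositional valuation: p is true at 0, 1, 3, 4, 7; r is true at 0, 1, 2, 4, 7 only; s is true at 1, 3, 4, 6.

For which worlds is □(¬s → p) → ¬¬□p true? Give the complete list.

0, 1, 2, 3, 4, 5

Let φ = □(¬s → p) → ¬¬□p. Evaluate φ at each world:
  0 (successors {0, 5}): φ is true.
  1 (successors {1}): φ is true.
  2 (successors {0, 2}): φ is true.
  3 (successors {1, 3, 5}): φ is true.
  4 (successors {4, 7}): φ is true.
  5 (successors {5}): φ is true.
  6 (successors {6}): φ is false.
  7 (successors {6, 7}): φ is false.
For instance, at 5:
  At 5: □(¬s → p) is false, ¬¬□p is false, so □(¬s → p) → ¬¬□p is true.
    At 5: □(¬s → p) requires ¬s → p at every successor {5}.
      ¬s → p fails at 5, so □(¬s → p) is false at 5.
    At 5: ¬□p is true, so ¬¬□p is false.
      At 5: □p is false, so ¬□p is true.
Satisfying worlds: {0, 1, 2, 3, 4, 5}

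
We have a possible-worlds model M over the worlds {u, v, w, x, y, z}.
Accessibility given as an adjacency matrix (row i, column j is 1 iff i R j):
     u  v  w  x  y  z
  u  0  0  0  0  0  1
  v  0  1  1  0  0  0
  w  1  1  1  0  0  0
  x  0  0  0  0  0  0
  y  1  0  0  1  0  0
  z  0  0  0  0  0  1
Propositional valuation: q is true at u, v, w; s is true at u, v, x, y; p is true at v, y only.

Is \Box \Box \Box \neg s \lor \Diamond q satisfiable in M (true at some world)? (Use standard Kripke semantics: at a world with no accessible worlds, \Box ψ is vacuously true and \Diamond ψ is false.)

Let φ = \Box \Box \Box \neg s \lor \Diamond q. Evaluate φ at each world:
  u (successors {z}): φ is true.
  v (successors {v, w}): φ is true.
  w (successors {u, v, w}): φ is true.
  x (successors ∅): φ is true.
  y (successors {u, x}): φ is true.
  z (successors {z}): φ is true.
Detail at u (witness):
  At u: \Box \Box \Box \neg s is true, \Diamond q is false, so \Box \Box \Box \neg s \lor \Diamond q is true.
    At u: \Box \Box \Box \neg s requires \Box \Box \neg s at every successor {z}.
      At z: \Box \Box \neg s is true.
    So \Box \Box \Box \neg s is true at u.
    At u: \Diamond q requires q at some successor in {z}.
      At z: q is false.
    So \Diamond q is false at u.

Yes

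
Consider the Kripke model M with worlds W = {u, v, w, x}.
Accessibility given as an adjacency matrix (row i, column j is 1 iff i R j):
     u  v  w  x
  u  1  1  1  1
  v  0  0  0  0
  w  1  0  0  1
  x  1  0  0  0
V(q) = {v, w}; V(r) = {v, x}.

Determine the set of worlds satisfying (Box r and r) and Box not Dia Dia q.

Recall that Box ψ holds at a world iff ψ holds at every accessible world, and Dia ψ holds iff ψ holds at some accessible world.
Let φ = (Box r and r) and Box not Dia Dia q. Evaluate φ at each world:
  u (successors {u, v, w, x}): φ is false.
  v (successors ∅): φ is true.
  w (successors {u, x}): φ is false.
  x (successors {u}): φ is false.
For instance, at x:
  At x: Box r and r is false, Box not Dia Dia q is false, so (Box r and r) and Box not Dia Dia q is false.
    At x: Box r is false, r is true, so Box r and r is false.
      At x: Box r requires r at every successor {u}.
        r fails at u, so Box r is false at x.
    At x: Box not Dia Dia q requires not Dia Dia q at every successor {u}.
      not Dia Dia q fails at u, so Box not Dia Dia q is false at x.
Satisfying worlds: {v}

v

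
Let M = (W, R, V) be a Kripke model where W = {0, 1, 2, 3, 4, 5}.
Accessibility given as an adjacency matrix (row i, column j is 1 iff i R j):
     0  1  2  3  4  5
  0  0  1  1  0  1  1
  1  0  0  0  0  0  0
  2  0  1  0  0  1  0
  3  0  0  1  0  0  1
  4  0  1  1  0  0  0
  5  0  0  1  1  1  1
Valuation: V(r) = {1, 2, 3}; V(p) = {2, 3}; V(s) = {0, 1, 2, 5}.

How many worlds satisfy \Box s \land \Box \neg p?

1

Let φ = \Box s \land \Box \neg p. Evaluate φ at each world:
  0 (successors {1, 2, 4, 5}): φ is false.
  1 (successors ∅): φ is true.
  2 (successors {1, 4}): φ is false.
  3 (successors {2, 5}): φ is false.
  4 (successors {1, 2}): φ is false.
  5 (successors {2, 3, 4, 5}): φ is false.
For instance, at 3:
  At 3: \Box s is true, \Box \neg p is false, so \Box s \land \Box \neg p is false.
    At 3: \Box s requires s at every successor {2, 5}.
      At 2: s is true.
      At 5: s is true.
    So \Box s is true at 3.
    At 3: \Box \neg p requires \neg p at every successor {2, 5}.
      \neg p fails at 2, so \Box \neg p is false at 3.
Satisfying worlds: {1}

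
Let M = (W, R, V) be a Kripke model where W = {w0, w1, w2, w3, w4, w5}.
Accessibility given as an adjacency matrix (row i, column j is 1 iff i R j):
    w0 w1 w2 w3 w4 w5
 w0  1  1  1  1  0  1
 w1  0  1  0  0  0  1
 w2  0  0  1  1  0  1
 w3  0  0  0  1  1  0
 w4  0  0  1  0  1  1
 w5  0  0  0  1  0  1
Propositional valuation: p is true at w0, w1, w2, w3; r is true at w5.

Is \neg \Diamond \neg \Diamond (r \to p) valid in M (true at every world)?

Let φ = \neg \Diamond \neg \Diamond (r \to p). Evaluate φ at each world:
  w0 (successors {w0, w1, w2, w3, w5}): φ is true.
  w1 (successors {w1, w5}): φ is true.
  w2 (successors {w2, w3, w5}): φ is true.
  w3 (successors {w3, w4}): φ is true.
  w4 (successors {w2, w4, w5}): φ is true.
  w5 (successors {w3, w5}): φ is true.
For instance, at w0:
  At w0: \Diamond \neg \Diamond (r \to p) is false, so \neg \Diamond \neg \Diamond (r \to p) is true.
    At w0: \Diamond \neg \Diamond (r \to p) requires \neg \Diamond (r \to p) at some successor in {w0, w1, w2, w3, w5}.
      At w0: \neg \Diamond (r \to p) is false.
      At w1: \neg \Diamond (r \to p) is false.
      At w2: \neg \Diamond (r \to p) is false.
      At w3: \neg \Diamond (r \to p) is false.
      At w5: \neg \Diamond (r \to p) is false.
    So \Diamond \neg \Diamond (r \to p) is false at w0.

Yes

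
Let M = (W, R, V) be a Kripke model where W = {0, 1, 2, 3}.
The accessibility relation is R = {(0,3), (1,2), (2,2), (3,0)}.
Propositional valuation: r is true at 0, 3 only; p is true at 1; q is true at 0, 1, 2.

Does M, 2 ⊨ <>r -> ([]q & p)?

Yes

Recall that []ψ holds at a world iff ψ holds at every accessible world, and <>ψ holds iff ψ holds at some accessible world.
At 2: <>r is false, []q & p is false, so <>r -> ([]q & p) is true.
  At 2: <>r requires r at some successor in {2}.
    At 2: r is false.
  So <>r is false at 2.
  At 2: []q is true, p is false, so []q & p is false.
    At 2: []q requires q at every successor {2}.
      At 2: q is true.
    So []q is true at 2.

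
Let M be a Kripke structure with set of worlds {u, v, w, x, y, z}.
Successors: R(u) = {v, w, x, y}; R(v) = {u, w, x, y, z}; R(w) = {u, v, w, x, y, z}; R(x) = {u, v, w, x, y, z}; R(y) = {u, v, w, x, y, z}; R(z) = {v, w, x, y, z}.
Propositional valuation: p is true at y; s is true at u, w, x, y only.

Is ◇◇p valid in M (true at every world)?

Let φ = ◇◇p. Evaluate φ at each world:
  u (successors {v, w, x, y}): φ is true.
  v (successors {u, w, x, y, z}): φ is true.
  w (successors {u, v, w, x, y, z}): φ is true.
  x (successors {u, v, w, x, y, z}): φ is true.
  y (successors {u, v, w, x, y, z}): φ is true.
  z (successors {v, w, x, y, z}): φ is true.
For instance, at w:
  At w: ◇◇p requires ◇p at some successor in {u, v, w, x, y, z}.
    ◇p holds at u, so ◇◇p is true at w.
      At u: ◇p requires p at some successor in {v, w, x, y}.
        p holds at y, so ◇p is true at u.

Yes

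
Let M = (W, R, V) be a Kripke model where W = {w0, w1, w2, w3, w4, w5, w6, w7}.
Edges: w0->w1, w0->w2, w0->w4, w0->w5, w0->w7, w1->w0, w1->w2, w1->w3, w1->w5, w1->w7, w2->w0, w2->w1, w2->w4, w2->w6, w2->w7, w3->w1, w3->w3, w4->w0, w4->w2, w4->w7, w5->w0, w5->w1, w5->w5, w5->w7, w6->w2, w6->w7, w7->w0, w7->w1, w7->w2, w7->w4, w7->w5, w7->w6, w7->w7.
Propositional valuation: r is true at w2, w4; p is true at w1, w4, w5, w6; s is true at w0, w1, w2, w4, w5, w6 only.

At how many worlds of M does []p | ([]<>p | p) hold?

5

Let φ = []p | ([]<>p | p). Evaluate φ at each world:
  w0 (successors {w1, w2, w4, w5, w7}): φ is false.
  w1 (successors {w0, w2, w3, w5, w7}): φ is true.
  w2 (successors {w0, w1, w4, w6, w7}): φ is false.
  w3 (successors {w1, w3}): φ is true.
  w4 (successors {w0, w2, w7}): φ is true.
  w5 (successors {w0, w1, w5, w7}): φ is true.
  w6 (successors {w2, w7}): φ is true.
  w7 (successors {w0, w1, w2, w4, w5, w6, w7}): φ is false.
For instance, at w2:
  At w2: []p is false, []<>p | p is false, so []p | ([]<>p | p) is false.
    At w2: []p requires p at every successor {w0, w1, w4, w6, w7}.
      p fails at w0, so []p is false at w2.
    At w2: []<>p is false, p is false, so []<>p | p is false.
      At w2: []<>p requires <>p at every successor {w0, w1, w4, w6, w7}.
        <>p fails at w4, so []<>p is false at w2.
Satisfying worlds: {w1, w3, w4, w5, w6}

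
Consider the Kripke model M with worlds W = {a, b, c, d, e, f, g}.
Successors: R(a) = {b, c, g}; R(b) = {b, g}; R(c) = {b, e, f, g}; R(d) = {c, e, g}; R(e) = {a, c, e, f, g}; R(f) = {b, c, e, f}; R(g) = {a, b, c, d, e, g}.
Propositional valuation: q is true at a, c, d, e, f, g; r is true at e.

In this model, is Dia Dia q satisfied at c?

At c: Dia Dia q requires Dia q at some successor in {b, e, f, g}.
  Dia q holds at b, so Dia Dia q is true at c.
    At b: Dia q requires q at some successor in {b, g}.
      q holds at g, so Dia q is true at b.

Yes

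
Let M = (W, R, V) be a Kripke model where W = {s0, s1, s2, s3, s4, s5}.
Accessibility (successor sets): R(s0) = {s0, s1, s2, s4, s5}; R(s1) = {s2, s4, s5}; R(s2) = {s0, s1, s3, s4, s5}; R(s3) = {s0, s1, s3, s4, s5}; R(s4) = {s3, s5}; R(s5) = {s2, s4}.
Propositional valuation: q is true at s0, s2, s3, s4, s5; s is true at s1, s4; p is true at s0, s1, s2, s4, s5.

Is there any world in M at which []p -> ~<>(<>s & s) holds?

Yes

Let φ = []p -> ~<>(<>s & s). Evaluate φ at each world:
  s0 (successors {s0, s1, s2, s4, s5}): φ is false.
  s1 (successors {s2, s4, s5}): φ is true.
  s2 (successors {s0, s1, s3, s4, s5}): φ is true.
  s3 (successors {s0, s1, s3, s4, s5}): φ is true.
  s4 (successors {s3, s5}): φ is true.
  s5 (successors {s2, s4}): φ is true.
Detail at s1 (witness):
  At s1: []p is true, ~<>(<>s & s) is true, so []p -> ~<>(<>s & s) is true.
    At s1: []p requires p at every successor {s2, s4, s5}.
      At s2: p is true.
      At s4: p is true.
      At s5: p is true.
    So []p is true at s1.
    At s1: <>(<>s & s) is false, so ~<>(<>s & s) is true.
      At s1: <>(<>s & s) requires <>s & s at some successor in {s2, s4, s5}.
        At s2: <>s & s is false.
        At s4: <>s & s is false.
        At s5: <>s & s is false.
      So <>(<>s & s) is false at s1.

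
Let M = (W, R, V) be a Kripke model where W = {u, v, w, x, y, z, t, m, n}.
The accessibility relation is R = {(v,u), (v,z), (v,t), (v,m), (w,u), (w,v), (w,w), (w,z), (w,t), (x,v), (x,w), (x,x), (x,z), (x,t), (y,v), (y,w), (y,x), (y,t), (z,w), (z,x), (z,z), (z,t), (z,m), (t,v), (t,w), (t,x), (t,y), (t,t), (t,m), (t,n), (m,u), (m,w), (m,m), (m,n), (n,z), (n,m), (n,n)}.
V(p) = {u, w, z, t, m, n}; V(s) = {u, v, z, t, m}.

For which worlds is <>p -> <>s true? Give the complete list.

u, v, w, x, y, z, t, m, n

Recall that <>ψ holds at a world iff ψ holds at some accessible world.
Let φ = <>p -> <>s. Evaluate φ at each world:
  u (successors ∅): φ is true.
  v (successors {u, z, t, m}): φ is true.
  w (successors {u, v, w, z, t}): φ is true.
  x (successors {v, w, x, z, t}): φ is true.
  y (successors {v, w, x, t}): φ is true.
  z (successors {w, x, z, t, m}): φ is true.
  t (successors {v, w, x, y, t, m, n}): φ is true.
  m (successors {u, w, m, n}): φ is true.
  n (successors {z, m, n}): φ is true.
For instance, at y:
  At y: <>p is true, <>s is true, so <>p -> <>s is true.
    At y: <>p requires p at some successor in {v, w, x, t}.
      p holds at w, so <>p is true at y.
    At y: <>s requires s at some successor in {v, w, x, t}.
      s holds at v, so <>s is true at y.
Satisfying worlds: {u, v, w, x, y, z, t, m, n}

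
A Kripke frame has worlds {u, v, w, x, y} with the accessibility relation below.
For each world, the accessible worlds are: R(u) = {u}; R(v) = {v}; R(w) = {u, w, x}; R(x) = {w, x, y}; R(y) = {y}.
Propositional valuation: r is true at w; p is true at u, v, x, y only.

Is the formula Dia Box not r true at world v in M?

At v: Dia Box not r requires Box not r at some successor in {v}.
  Box not r holds at v, so Dia Box not r is true at v.
    At v: Box not r requires not r at every successor {v}.
      At v: not r is true.
    So Box not r is true at v.

Yes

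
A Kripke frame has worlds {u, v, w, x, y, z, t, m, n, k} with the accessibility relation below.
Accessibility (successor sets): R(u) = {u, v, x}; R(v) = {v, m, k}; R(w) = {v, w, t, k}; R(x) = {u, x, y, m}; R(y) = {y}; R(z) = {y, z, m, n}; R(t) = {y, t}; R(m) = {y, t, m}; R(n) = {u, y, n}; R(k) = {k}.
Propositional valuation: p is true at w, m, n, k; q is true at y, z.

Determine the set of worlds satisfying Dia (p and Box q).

Recall that Box ψ holds at a world iff ψ holds at every accessible world, and Dia ψ holds iff ψ holds at some accessible world.
Let φ = Dia (p and Box q). Evaluate φ at each world:
  u (successors {u, v, x}): φ is false.
  v (successors {v, m, k}): φ is false.
  w (successors {v, w, t, k}): φ is false.
  x (successors {u, x, y, m}): φ is false.
  y (successors {y}): φ is false.
  z (successors {y, z, m, n}): φ is false.
  t (successors {y, t}): φ is false.
  m (successors {y, t, m}): φ is false.
  n (successors {u, y, n}): φ is false.
  k (successors {k}): φ is false.
For instance, at w:
  At w: Dia (p and Box q) requires p and Box q at some successor in {v, w, t, k}.
    At v: p and Box q is false.
    At w: p and Box q is false.
    At t: p and Box q is false.
    At k: p and Box q is false.
  So Dia (p and Box q) is false at w.
Satisfying worlds: none.

none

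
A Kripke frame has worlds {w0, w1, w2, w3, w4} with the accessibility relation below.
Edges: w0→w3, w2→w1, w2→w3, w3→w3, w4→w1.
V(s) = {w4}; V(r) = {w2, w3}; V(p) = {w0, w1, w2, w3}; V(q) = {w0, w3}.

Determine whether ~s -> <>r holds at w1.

No

At w1: ~s is true, <>r is false, so ~s -> <>r is false.
  At w1: no accessible worlds, so <>r is false.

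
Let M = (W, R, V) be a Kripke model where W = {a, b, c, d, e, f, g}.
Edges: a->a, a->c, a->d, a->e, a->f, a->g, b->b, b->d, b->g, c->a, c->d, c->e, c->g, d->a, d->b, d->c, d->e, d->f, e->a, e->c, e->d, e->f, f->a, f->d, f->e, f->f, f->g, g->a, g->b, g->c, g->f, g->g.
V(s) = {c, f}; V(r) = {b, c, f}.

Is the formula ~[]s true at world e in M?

Yes

At e: []s is false, so ~[]s is true.
  At e: []s requires s at every successor {a, c, d, f}.
    s fails at a, so []s is false at e.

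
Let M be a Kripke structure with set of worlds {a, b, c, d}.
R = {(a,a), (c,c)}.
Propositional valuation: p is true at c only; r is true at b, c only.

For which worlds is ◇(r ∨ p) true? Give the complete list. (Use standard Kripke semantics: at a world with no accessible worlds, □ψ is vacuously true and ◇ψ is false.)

Let φ = ◇(r ∨ p). Evaluate φ at each world:
  a (successors {a}): φ is false.
  b (successors ∅): φ is false.
  c (successors {c}): φ is true.
  d (successors ∅): φ is false.
For instance, at a:
  At a: ◇(r ∨ p) requires r ∨ p at some successor in {a}.
    At a: r ∨ p is false.
  So ◇(r ∨ p) is false at a.
Satisfying worlds: {c}

c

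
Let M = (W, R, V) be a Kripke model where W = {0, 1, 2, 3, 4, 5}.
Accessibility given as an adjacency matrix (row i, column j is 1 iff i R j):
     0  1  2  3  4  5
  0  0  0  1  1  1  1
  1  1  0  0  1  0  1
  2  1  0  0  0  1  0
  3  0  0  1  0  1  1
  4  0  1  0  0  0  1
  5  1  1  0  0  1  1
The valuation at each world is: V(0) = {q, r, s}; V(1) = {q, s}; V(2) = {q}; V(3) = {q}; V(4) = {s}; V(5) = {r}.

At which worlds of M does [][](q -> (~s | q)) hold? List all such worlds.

0, 1, 2, 3, 4, 5

Let φ = [][](q -> (~s | q)). Evaluate φ at each world:
  0 (successors {2, 3, 4, 5}): φ is true.
  1 (successors {0, 3, 5}): φ is true.
  2 (successors {0, 4}): φ is true.
  3 (successors {2, 4, 5}): φ is true.
  4 (successors {1, 5}): φ is true.
  5 (successors {0, 1, 4, 5}): φ is true.
For instance, at 2:
  At 2: [][](q -> (~s | q)) requires [](q -> (~s | q)) at every successor {0, 4}.
      At 0: [](q -> (~s | q)) requires q -> (~s | q) at every successor {2, 3, 4, 5}.
        At 2: q -> (~s | q) is true.
        At 3: q -> (~s | q) is true.
        At 4: q -> (~s | q) is true.
        At 5: q -> (~s | q) is true.
      So [](q -> (~s | q)) is true at 0.
      At 4: [](q -> (~s | q)) requires q -> (~s | q) at every successor {1, 5}.
        At 1: q -> (~s | q) is true.
        At 5: q -> (~s | q) is true.
      So [](q -> (~s | q)) is true at 4.
  So [][](q -> (~s | q)) is true at 2.
Satisfying worlds: {0, 1, 2, 3, 4, 5}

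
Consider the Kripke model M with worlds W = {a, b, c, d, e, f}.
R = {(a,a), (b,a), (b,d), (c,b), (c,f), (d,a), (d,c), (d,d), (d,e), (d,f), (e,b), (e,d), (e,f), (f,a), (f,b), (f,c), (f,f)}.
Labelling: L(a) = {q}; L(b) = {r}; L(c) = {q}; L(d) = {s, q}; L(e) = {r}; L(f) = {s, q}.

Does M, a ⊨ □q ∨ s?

Yes

Recall that □ψ holds at a world iff ψ holds at every accessible world, and ◇ψ holds iff ψ holds at some accessible world.
At a: □q is true, s is false, so □q ∨ s is true.
  At a: □q requires q at every successor {a}.
    At a: q is true.
  So □q is true at a.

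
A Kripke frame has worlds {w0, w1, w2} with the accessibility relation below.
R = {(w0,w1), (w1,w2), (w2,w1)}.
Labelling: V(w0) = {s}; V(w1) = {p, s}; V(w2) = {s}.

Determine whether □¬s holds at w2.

At w2: □¬s requires ¬s at every successor {w1}.
  ¬s fails at w1, so □¬s is false at w2.

No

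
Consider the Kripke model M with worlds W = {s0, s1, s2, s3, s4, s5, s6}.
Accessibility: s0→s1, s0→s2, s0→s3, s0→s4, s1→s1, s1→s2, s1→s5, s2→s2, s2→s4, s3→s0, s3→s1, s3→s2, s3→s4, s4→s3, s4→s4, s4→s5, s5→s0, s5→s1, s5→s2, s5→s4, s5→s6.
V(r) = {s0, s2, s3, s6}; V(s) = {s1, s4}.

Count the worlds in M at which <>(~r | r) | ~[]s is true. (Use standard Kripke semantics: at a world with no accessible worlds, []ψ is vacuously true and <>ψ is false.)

6

Recall that []ψ holds at a world iff ψ holds at every accessible world, and <>ψ holds iff ψ holds at some accessible world.
Let φ = <>(~r | r) | ~[]s. Evaluate φ at each world:
  s0 (successors {s1, s2, s3, s4}): φ is true.
  s1 (successors {s1, s2, s5}): φ is true.
  s2 (successors {s2, s4}): φ is true.
  s3 (successors {s0, s1, s2, s4}): φ is true.
  s4 (successors {s3, s4, s5}): φ is true.
  s5 (successors {s0, s1, s2, s4, s6}): φ is true.
  s6 (successors ∅): φ is false.
For instance, at s2:
  At s2: <>(~r | r) is true, ~[]s is true, so <>(~r | r) | ~[]s is true.
    At s2: <>(~r | r) requires ~r | r at some successor in {s2, s4}.
      ~r | r holds at s2, so <>(~r | r) is true at s2.
    At s2: []s is false, so ~[]s is true.
      At s2: []s requires s at every successor {s2, s4}.
        s fails at s2, so []s is false at s2.
Satisfying worlds: {s0, s1, s2, s3, s4, s5}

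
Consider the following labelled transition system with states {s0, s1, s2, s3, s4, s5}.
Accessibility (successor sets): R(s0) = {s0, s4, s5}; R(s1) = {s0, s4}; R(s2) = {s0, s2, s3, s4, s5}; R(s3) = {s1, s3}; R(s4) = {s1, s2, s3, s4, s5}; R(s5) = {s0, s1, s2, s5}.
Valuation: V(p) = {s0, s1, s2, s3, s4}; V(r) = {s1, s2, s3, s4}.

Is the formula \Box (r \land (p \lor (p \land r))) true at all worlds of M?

Let φ = \Box (r \land (p \lor (p \land r))). Evaluate φ at each world:
  s0 (successors {s0, s4, s5}): φ is false.
  s1 (successors {s0, s4}): φ is false.
  s2 (successors {s0, s2, s3, s4, s5}): φ is false.
  s3 (successors {s1, s3}): φ is true.
  s4 (successors {s1, s2, s3, s4, s5}): φ is false.
  s5 (successors {s0, s1, s2, s5}): φ is false.
Detail at s0 (counterexample):
  At s0: \Box (r \land (p \lor (p \land r))) requires r \land (p \lor (p \land r)) at every successor {s0, s4, s5}.
    r \land (p \lor (p \land r)) fails at s0, so \Box (r \land (p \lor (p \land r))) is false at s0.

No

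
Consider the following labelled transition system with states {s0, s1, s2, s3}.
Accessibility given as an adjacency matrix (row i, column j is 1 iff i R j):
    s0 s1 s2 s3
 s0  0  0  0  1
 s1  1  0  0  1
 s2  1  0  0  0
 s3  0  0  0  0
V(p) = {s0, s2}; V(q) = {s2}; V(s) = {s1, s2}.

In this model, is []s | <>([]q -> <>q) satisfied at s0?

No

Recall that []ψ holds at a world iff ψ holds at every accessible world, and <>ψ holds iff ψ holds at some accessible world.
At s0: []s is false, <>([]q -> <>q) is false, so []s | <>([]q -> <>q) is false.
  At s0: []s requires s at every successor {s3}.
    s fails at s3, so []s is false at s0.
  At s0: <>([]q -> <>q) requires []q -> <>q at some successor in {s3}.
    At s3: []q -> <>q is false.
  So <>([]q -> <>q) is false at s0.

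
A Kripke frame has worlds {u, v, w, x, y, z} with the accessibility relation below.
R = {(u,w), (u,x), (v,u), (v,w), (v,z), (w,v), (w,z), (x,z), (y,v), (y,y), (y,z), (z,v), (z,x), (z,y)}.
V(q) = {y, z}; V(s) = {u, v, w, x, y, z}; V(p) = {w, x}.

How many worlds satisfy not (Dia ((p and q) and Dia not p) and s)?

6

Let φ = not (Dia ((p and q) and Dia not p) and s). Evaluate φ at each world:
  u (successors {w, x}): φ is true.
  v (successors {u, w, z}): φ is true.
  w (successors {v, z}): φ is true.
  x (successors {z}): φ is true.
  y (successors {v, y, z}): φ is true.
  z (successors {v, x, y}): φ is true.
For instance, at u:
  At u: Dia ((p and q) and Dia not p) and s is false, so not (Dia ((p and q) and Dia not p) and s) is true.
    At u: Dia ((p and q) and Dia not p) is false, s is true, so Dia ((p and q) and Dia not p) and s is false.
      At u: Dia ((p and q) and Dia not p) requires (p and q) and Dia not p at some successor in {w, x}.
        At w: (p and q) and Dia not p is false.
        At x: (p and q) and Dia not p is false.
      So Dia ((p and q) and Dia not p) is false at u.
Satisfying worlds: {u, v, w, x, y, z}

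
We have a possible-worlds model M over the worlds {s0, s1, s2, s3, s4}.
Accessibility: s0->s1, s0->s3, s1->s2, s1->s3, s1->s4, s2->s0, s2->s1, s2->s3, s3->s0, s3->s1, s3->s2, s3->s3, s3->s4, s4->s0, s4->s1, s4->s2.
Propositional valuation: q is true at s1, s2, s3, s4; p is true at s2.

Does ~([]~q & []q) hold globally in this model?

Yes

Let φ = ~([]~q & []q). Evaluate φ at each world:
  s0 (successors {s1, s3}): φ is true.
  s1 (successors {s2, s3, s4}): φ is true.
  s2 (successors {s0, s1, s3}): φ is true.
  s3 (successors {s0, s1, s2, s3, s4}): φ is true.
  s4 (successors {s0, s1, s2}): φ is true.
For instance, at s2:
  At s2: []~q & []q is false, so ~([]~q & []q) is true.
    At s2: []~q is false, []q is false, so []~q & []q is false.
      At s2: []~q requires ~q at every successor {s0, s1, s3}.
        ~q fails at s1, so []~q is false at s2.
      At s2: []q requires q at every successor {s0, s1, s3}.
        q fails at s0, so []q is false at s2.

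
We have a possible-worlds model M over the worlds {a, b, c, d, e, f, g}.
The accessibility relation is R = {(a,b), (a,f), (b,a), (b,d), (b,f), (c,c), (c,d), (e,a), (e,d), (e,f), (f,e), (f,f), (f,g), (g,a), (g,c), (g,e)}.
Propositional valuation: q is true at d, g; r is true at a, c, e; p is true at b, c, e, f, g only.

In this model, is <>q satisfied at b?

At b: <>q requires q at some successor in {a, d, f}.
  q holds at d, so <>q is true at b.

Yes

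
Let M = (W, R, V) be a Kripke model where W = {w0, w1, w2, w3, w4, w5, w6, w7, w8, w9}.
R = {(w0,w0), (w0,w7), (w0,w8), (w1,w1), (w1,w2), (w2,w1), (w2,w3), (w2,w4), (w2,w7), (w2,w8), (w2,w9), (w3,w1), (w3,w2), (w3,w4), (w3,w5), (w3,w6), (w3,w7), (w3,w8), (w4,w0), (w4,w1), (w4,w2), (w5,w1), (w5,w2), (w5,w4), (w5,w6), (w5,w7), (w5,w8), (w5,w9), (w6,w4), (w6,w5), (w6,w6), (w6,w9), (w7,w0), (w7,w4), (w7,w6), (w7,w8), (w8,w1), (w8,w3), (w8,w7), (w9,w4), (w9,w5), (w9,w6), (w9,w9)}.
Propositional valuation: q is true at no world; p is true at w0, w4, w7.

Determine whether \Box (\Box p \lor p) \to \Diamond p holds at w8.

Yes

Recall that \Box ψ holds at a world iff ψ holds at every accessible world, and \Diamond ψ holds iff ψ holds at some accessible world.
At w8: \Box (\Box p \lor p) is false, \Diamond p is true, so \Box (\Box p \lor p) \to \Diamond p is true.
  At w8: \Box (\Box p \lor p) requires \Box p \lor p at every successor {w1, w3, w7}.
    \Box p \lor p fails at w1, so \Box (\Box p \lor p) is false at w8.
      At w1: \Box p is false, p is false, so \Box p \lor p is false.
  At w8: \Diamond p requires p at some successor in {w1, w3, w7}.
    p holds at w7, so \Diamond p is true at w8.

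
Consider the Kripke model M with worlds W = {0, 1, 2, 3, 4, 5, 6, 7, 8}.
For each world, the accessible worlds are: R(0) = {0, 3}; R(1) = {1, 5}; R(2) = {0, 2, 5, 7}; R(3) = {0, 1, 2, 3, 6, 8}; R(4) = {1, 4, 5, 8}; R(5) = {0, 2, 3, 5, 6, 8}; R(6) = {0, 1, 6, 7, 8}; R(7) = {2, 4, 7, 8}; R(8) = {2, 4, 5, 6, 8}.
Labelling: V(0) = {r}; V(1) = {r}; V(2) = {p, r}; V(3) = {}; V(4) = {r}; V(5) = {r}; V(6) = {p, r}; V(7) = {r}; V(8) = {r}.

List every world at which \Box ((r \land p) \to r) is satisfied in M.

Let φ = \Box ((r \land p) \to r). Evaluate φ at each world:
  0 (successors {0, 3}): φ is true.
  1 (successors {1, 5}): φ is true.
  2 (successors {0, 2, 5, 7}): φ is true.
  3 (successors {0, 1, 2, 3, 6, 8}): φ is true.
  4 (successors {1, 4, 5, 8}): φ is true.
  5 (successors {0, 2, 3, 5, 6, 8}): φ is true.
  6 (successors {0, 1, 6, 7, 8}): φ is true.
  7 (successors {2, 4, 7, 8}): φ is true.
  8 (successors {2, 4, 5, 6, 8}): φ is true.
For instance, at 7:
  At 7: \Box ((r \land p) \to r) requires (r \land p) \to r at every successor {2, 4, 7, 8}.
    At 2: (r \land p) \to r is true.
    At 4: (r \land p) \to r is true.
    At 7: (r \land p) \to r is true.
    At 8: (r \land p) \to r is true.
  So \Box ((r \land p) \to r) is true at 7.
Satisfying worlds: {0, 1, 2, 3, 4, 5, 6, 7, 8}

0, 1, 2, 3, 4, 5, 6, 7, 8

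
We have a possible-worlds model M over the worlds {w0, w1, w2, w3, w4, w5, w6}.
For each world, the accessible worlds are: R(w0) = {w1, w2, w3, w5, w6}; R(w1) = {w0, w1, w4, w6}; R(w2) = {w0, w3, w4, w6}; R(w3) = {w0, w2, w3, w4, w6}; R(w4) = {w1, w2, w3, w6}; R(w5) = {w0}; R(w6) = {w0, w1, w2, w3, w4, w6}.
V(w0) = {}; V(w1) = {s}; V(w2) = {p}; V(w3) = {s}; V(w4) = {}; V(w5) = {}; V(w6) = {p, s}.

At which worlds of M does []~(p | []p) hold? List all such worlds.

Let φ = []~(p | []p). Evaluate φ at each world:
  w0 (successors {w1, w2, w3, w5, w6}): φ is false.
  w1 (successors {w0, w1, w4, w6}): φ is false.
  w2 (successors {w0, w3, w4, w6}): φ is false.
  w3 (successors {w0, w2, w3, w4, w6}): φ is false.
  w4 (successors {w1, w2, w3, w6}): φ is false.
  w5 (successors {w0}): φ is true.
  w6 (successors {w0, w1, w2, w3, w4, w6}): φ is false.
For instance, at w2:
  At w2: []~(p | []p) requires ~(p | []p) at every successor {w0, w3, w4, w6}.
    ~(p | []p) fails at w6, so []~(p | []p) is false at w2.
      At w6: p | []p is true, so ~(p | []p) is false.
Satisfying worlds: {w5}

w5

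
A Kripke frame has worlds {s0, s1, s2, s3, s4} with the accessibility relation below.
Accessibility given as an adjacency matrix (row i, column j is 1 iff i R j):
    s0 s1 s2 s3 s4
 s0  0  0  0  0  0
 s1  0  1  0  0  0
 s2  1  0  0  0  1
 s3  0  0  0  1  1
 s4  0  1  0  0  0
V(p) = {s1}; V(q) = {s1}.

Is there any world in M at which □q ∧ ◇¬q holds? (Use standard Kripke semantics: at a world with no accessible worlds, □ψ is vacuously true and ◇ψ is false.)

Let φ = □q ∧ ◇¬q. Evaluate φ at each world:
  s0 (successors ∅): φ is false.
  s1 (successors {s1}): φ is false.
  s2 (successors {s0, s4}): φ is false.
  s3 (successors {s3, s4}): φ is false.
  s4 (successors {s1}): φ is false.
For instance, at s3:
  At s3: □q is false, ◇¬q is true, so □q ∧ ◇¬q is false.
    At s3: □q requires q at every successor {s3, s4}.
      q fails at s3, so □q is false at s3.
    At s3: ◇¬q requires ¬q at some successor in {s3, s4}.
      ¬q holds at s3, so ◇¬q is true at s3.

No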